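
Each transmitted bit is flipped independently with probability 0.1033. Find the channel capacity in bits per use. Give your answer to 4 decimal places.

0.5206 bits

Binary symmetric channel: C = 1 − h₂(ε) where h₂ is the binary entropy function.
h₂(0.1033) = −0.1033·log₂0.1033 − 0.8967·log₂0.8967 = 0.4794.
C = 1 − 0.4794 = 0.5206 bits per channel use.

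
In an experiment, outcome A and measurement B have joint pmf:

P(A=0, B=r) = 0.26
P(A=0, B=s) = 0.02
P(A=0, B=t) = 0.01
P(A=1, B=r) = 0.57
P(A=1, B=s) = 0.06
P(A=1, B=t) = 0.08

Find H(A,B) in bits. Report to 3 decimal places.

H(A,B) = −Σ p(x,y)·log₂ p(x,y) over all 6 cells.
  cell (0,r): −0.26·log₂0.26 = 0.5053
  cell (0,s): −0.02·log₂0.02 = 0.1129
  cell (0,t): −0.01·log₂0.01 = 0.0664
  cell (1,r): −0.57·log₂0.57 = 0.4623
  cell (1,s): −0.06·log₂0.06 = 0.2435
  cell (1,t): −0.08·log₂0.08 = 0.2915
Sum = 1.682 bits.

1.682 bits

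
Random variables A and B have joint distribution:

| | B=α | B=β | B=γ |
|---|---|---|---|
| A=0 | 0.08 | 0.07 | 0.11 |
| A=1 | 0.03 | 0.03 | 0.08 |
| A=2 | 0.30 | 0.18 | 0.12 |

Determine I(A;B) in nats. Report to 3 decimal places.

Marginals: p(A) = (0.2600, 0.1400, 0.6000), p(B) = (0.4100, 0.2800, 0.3100).
I(A;B) = Σ p(x,y)·ln[p(x,y)/(p(x)p(y))].
  (0,α): 0.08·ln(0.7505) = -0.0230
  (0,β): 0.07·ln(0.9615) = -0.0027
  (0,γ): 0.11·ln(1.3648) = 0.0342
  (1,α): 0.03·ln(0.5226) = -0.0195
  (1,β): 0.03·ln(0.7653) = -0.0080
  (1,γ): 0.08·ln(1.8433) = 0.0489
  (2,α): 0.30·ln(1.2195) = 0.0595
  (2,β): 0.18·ln(1.0714) = 0.0124
  (2,γ): 0.12·ln(0.6452) = -0.0526
Sum = 0.049 nats.

0.049 nats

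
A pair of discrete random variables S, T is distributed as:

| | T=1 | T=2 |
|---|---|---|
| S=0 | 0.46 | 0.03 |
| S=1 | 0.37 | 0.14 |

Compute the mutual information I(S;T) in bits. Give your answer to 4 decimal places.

0.0625 bits

Marginals: p(S) = (0.4900, 0.5100), p(T) = (0.8300, 0.1700).
I(S;T) = H(S) + H(T) − H(S,T).
H(S) = 0.9997, H(T) = 0.6577, H(S,T) = 1.5949.
I(S;T) = 0.9997 + 0.6577 − 1.5949 = 0.0625 bits.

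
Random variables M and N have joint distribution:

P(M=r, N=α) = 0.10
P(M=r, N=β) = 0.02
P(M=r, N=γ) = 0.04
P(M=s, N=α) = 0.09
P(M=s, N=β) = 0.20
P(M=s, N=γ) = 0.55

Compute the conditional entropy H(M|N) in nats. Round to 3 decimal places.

Chain rule: H(M|N) = H(M,N) − H(N).
Marginals: p(M) = (0.1600, 0.8400), p(N) = (0.1900, 0.2200, 0.5900).
H(M,N) = 1.3047 nats; H(N) = 0.9600 nats.
H(M|N) = 1.3047 − 0.9600 = 0.345 nats.

0.345 nats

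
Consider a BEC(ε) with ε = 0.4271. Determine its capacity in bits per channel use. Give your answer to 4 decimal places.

Binary erasure channel: capacity C = 1 − ε.
C = 1 − 0.4271 = 0.5729 bits per channel use.

0.5729 bits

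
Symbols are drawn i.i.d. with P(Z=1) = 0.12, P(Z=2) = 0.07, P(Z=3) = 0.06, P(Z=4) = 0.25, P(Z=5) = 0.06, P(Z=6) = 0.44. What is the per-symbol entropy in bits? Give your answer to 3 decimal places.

2.144 bits

H(Z) = −Σ p·log₂ p.
  −(0.12)·log₂(0.12) = 0.3671
  −(0.07)·log₂(0.07) = 0.2686
  −(0.06)·log₂(0.06) = 0.2435
  −(0.25)·log₂(0.25) = 0.5000
  −(0.06)·log₂(0.06) = 0.2435
  −(0.44)·log₂(0.44) = 0.5211
Sum: 0.3671 + 0.2686 + 0.2435 + 0.5000 + 0.2435 + 0.5211 = 2.144 bits.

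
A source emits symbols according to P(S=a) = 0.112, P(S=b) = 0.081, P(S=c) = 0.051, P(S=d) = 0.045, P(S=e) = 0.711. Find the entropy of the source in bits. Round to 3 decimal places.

H(S) = −Σ p·log₂ p.
  −(0.112)·log₂(0.112) = 0.3537
  −(0.081)·log₂(0.081) = 0.2937
  −(0.051)·log₂(0.051) = 0.2190
  −(0.045)·log₂(0.045) = 0.2013
  −(0.711)·log₂(0.711) = 0.3499
Sum: 0.3537 + 0.2937 + 0.2190 + 0.2013 + 0.3499 = 1.418 bits.

1.418 bits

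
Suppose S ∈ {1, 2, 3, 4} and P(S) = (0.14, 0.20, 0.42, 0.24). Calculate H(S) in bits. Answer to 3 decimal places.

1.881 bits

H(S) = −Σ p·log₂ p.
  −(0.14)·log₂(0.14) = 0.3971
  −(0.20)·log₂(0.20) = 0.4644
  −(0.42)·log₂(0.42) = 0.5256
  −(0.24)·log₂(0.24) = 0.4941
Sum: 0.3971 + 0.4644 + 0.5256 + 0.4941 = 1.881 bits.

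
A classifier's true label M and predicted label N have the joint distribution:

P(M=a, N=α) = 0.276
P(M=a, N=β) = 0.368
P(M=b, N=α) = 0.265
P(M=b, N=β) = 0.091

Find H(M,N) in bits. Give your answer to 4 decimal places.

1.8657 bits

H(M,N) = −Σ p(x,y)·log₂ p(x,y) over all 4 cells.
  cell (a,α): −0.276·log₂0.276 = 0.51260
  cell (a,β): −0.368·log₂0.368 = 0.53074
  cell (b,α): −0.265·log₂0.265 = 0.50772
  cell (b,β): −0.091·log₂0.091 = 0.31468
Sum = 1.8657 bits.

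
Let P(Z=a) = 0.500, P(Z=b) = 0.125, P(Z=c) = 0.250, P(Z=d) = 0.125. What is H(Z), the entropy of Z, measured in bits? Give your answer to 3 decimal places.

H(Z) = −Σ p·log₂ p.
  −(0.500)·log₂(0.500) = 0.5000
  −(0.125)·log₂(0.125) = 0.3750
  −(0.250)·log₂(0.250) = 0.5000
  −(0.125)·log₂(0.125) = 0.3750
Sum: 0.5000 + 0.3750 + 0.5000 + 0.3750 = 1.750 bits.

1.750 bits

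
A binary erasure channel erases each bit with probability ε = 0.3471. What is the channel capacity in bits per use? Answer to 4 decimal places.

0.6529 bits

Binary erasure channel: capacity C = 1 − ε.
C = 1 − 0.3471 = 0.6529 bits per channel use.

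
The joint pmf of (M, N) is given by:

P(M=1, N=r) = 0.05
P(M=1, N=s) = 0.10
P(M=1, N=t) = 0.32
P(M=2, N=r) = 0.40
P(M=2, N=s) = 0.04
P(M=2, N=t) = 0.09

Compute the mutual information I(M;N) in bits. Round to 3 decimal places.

0.339 bits

Marginals: p(M) = (0.4700, 0.5300), p(N) = (0.4500, 0.1400, 0.4100).
I(M;N) = Σ p(x,y)·log₂[p(x,y)/(p(x)p(y))].
  (1,r): 0.05·log₂(0.2364) = -0.1040
  (1,s): 0.10·log₂(1.5198) = 0.0604
  (1,t): 0.32·log₂(1.6606) = 0.2341
  (2,r): 0.40·log₂(1.6771) = 0.2984
  (2,s): 0.04·log₂(0.5391) = -0.0357
  (2,t): 0.09·log₂(0.4142) = -0.1145
Sum = 0.339 bits.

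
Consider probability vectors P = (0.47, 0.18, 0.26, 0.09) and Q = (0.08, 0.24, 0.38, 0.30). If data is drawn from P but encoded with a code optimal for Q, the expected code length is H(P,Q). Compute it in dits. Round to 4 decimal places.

H(P,Q) = −Σ p·log₁₀ q.
  −0.47·log₁₀(0.08) = 0.51555
  −0.18·log₁₀(0.24) = 0.11156
  −0.26·log₁₀(0.38) = 0.10926
  −0.09·log₁₀(0.30) = 0.04706
H(P,Q) = 0.7834 dits.

0.7834 dits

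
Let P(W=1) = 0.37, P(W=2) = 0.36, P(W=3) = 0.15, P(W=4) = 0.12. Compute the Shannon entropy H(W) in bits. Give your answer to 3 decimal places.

H(W) = −Σ p·log₂ p.
  −(0.37)·log₂(0.37) = 0.5307
  −(0.36)·log₂(0.36) = 0.5306
  −(0.15)·log₂(0.15) = 0.4105
  −(0.12)·log₂(0.12) = 0.3671
Sum: 0.5307 + 0.5306 + 0.4105 + 0.3671 = 1.839 bits.

1.839 bits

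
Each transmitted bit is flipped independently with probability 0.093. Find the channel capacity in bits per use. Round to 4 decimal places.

Binary symmetric channel: C = 1 − h₂(ε) where h₂ is the binary entropy function.
h₂(0.093) = −0.093·log₂0.093 − 0.907·log₂0.907 = 0.4464.
C = 1 − 0.4464 = 0.5536 bits per channel use.

0.5536 bits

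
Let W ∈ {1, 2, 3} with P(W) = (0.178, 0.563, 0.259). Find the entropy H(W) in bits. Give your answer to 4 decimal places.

H(W) = −Σ p·log₂ p.
  −(0.178)·log₂(0.178) = 0.44323
  −(0.563)·log₂(0.563) = 0.46661
  −(0.259)·log₂(0.259) = 0.50478
Sum: 0.44323 + 0.46661 + 0.50478 = 1.4146 bits.

1.4146 bits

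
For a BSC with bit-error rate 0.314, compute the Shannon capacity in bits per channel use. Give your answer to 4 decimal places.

0.1023 bits

Binary symmetric channel: C = 1 − h₂(ε) where h₂ is the binary entropy function.
h₂(0.314) = −0.314·log₂0.314 − 0.686·log₂0.686 = 0.8977.
C = 1 − 0.8977 = 0.1023 bits per channel use.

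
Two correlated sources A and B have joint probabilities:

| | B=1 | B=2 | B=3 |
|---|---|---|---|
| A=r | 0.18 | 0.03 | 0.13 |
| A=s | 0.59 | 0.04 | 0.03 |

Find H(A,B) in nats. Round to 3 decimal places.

H(A,B) = −Σ p(x,y)·ln p(x,y) over all 6 cells.
  cell (r,1): −0.18·ln0.18 = 0.3087
  cell (r,2): −0.03·ln0.03 = 0.1052
  cell (r,3): −0.13·ln0.13 = 0.2652
  cell (s,1): −0.59·ln0.59 = 0.3113
  cell (s,2): −0.04·ln0.04 = 0.1288
  cell (s,3): −0.03·ln0.03 = 0.1052
Sum = 1.224 nats.

1.224 nats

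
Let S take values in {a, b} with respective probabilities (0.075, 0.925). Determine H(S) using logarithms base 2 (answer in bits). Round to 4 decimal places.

0.3843 bits

H(S) = −Σ p·log₂ p.
  −(0.075)·log₂(0.075) = 0.28027
  −(0.925)·log₂(0.925) = 0.10404
Sum: 0.28027 + 0.10404 = 0.3843 bits.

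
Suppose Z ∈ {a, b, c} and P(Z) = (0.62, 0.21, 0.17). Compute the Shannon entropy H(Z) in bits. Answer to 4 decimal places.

H(Z) = −Σ p·log₂ p.
  −(0.62)·log₂(0.62) = 0.42759
  −(0.21)·log₂(0.21) = 0.47282
  −(0.17)·log₂(0.17) = 0.43459
Sum: 0.42759 + 0.47282 + 0.43459 = 1.3350 bits.

1.3350 bits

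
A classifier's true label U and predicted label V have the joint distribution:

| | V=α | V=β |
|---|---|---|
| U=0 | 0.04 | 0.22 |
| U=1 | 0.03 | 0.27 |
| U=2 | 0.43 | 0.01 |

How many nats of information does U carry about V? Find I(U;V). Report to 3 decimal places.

0.436 nats

Marginals: p(U) = (0.2600, 0.3000, 0.4400), p(V) = (0.5000, 0.5000).
I(U;V) = Σ p(x,y)·ln[p(x,y)/(p(x)p(y))].
  (0,α): 0.04·ln(0.3077) = -0.0471
  (0,β): 0.22·ln(1.6923) = 0.1157
  (1,α): 0.03·ln(0.2000) = -0.0483
  (1,β): 0.27·ln(1.8000) = 0.1587
  (2,α): 0.43·ln(1.9545) = 0.2882
  (2,β): 0.01·ln(0.0455) = -0.0309
Sum = 0.436 nats.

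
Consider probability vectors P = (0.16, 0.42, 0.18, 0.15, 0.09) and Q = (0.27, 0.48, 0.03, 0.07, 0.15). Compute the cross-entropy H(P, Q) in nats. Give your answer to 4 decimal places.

H(P,Q) = −Σ p·ln q.
  −0.16·ln(0.27) = 0.20949
  −0.42·ln(0.48) = 0.30827
  −0.18·ln(0.03) = 0.63118
  −0.15·ln(0.07) = 0.39889
  −0.09·ln(0.15) = 0.17074
H(P,Q) = 1.7186 nats.

1.7186 nats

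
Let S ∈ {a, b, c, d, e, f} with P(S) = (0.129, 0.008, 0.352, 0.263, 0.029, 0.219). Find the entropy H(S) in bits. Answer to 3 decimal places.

2.102 bits

H(S) = −Σ p·log₂ p.
  −(0.129)·log₂(0.129) = 0.3811
  −(0.008)·log₂(0.008) = 0.0557
  −(0.352)·log₂(0.352) = 0.5302
  −(0.263)·log₂(0.263) = 0.5068
  −(0.029)·log₂(0.029) = 0.1481
  −(0.219)·log₂(0.219) = 0.4798
Sum: 0.3811 + 0.0557 + 0.5302 + 0.5068 + 0.1481 + 0.4798 = 2.102 bits.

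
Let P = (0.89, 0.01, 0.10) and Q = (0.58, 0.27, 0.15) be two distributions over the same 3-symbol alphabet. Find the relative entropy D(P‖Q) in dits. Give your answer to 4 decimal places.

0.1336 dits

D(P‖Q) = Σ p·log₁₀(p/q).
  0.89·log₁₀(0.89/0.58) = 0.16551
  0.01·log₁₀(0.01/0.27) = -0.01431
  0.10·log₁₀(0.10/0.15) = -0.01761
D(P‖Q) = 0.1336 dits.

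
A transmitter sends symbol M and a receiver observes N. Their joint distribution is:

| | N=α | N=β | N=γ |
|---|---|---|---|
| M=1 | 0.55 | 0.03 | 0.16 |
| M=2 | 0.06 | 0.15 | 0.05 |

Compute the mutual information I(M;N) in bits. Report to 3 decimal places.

Marginals: p(M) = (0.7400, 0.2600), p(N) = (0.6100, 0.1800, 0.2100).
I(M;N) = Σ p(x,y)·log₂[p(x,y)/(p(x)p(y))].
  (1,α): 0.55·log₂(1.2184) = 0.1568
  (1,β): 0.03·log₂(0.2252) = -0.0645
  (1,γ): 0.16·log₂(1.0296) = 0.0067
  (2,α): 0.06·log₂(0.3783) = -0.0841
  (2,β): 0.15·log₂(3.2051) = 0.2521
  (2,γ): 0.05·log₂(0.9158) = -0.0063
Sum = 0.261 bits.

0.261 bits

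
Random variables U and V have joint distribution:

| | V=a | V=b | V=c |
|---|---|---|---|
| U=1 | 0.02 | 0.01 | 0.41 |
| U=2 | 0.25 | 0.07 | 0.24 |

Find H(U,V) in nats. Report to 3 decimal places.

1.365 nats

H(U,V) = −Σ p(x,y)·ln p(x,y) over all 6 cells.
  cell (1,a): −0.02·ln0.02 = 0.0782
  cell (1,b): −0.01·ln0.01 = 0.0461
  cell (1,c): −0.41·ln0.41 = 0.3656
  cell (2,a): −0.25·ln0.25 = 0.3466
  cell (2,b): −0.07·ln0.07 = 0.1861
  cell (2,c): −0.24·ln0.24 = 0.3425
Sum = 1.365 nats.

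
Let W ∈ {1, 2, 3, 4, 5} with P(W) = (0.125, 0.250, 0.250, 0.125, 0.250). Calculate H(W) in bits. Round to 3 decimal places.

2.250 bits

H(W) = −Σ p·log₂ p.
  −(0.125)·log₂(0.125) = 0.3750
  −(0.250)·log₂(0.250) = 0.5000
  −(0.250)·log₂(0.250) = 0.5000
  −(0.125)·log₂(0.125) = 0.3750
  −(0.250)·log₂(0.250) = 0.5000
Sum: 0.3750 + 0.5000 + 0.5000 + 0.3750 + 0.5000 = 2.250 bits.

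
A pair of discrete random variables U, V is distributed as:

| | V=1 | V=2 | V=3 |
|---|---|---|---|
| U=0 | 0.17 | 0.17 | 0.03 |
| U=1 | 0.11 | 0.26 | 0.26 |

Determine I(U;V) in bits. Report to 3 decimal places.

Marginals: p(U) = (0.3700, 0.6300), p(V) = (0.2800, 0.4300, 0.2900).
I(U;V) = Σ p(x,y)·log₂[p(x,y)/(p(x)p(y))].
  (0,1): 0.17·log₂(1.6409) = 0.1215
  (0,2): 0.17·log₂(1.0685) = 0.0163
  (0,3): 0.03·log₂(0.2796) = -0.0552
  (1,1): 0.11·log₂(0.6236) = -0.0749
  (1,2): 0.26·log₂(0.9598) = -0.0154
  (1,3): 0.26·log₂(1.4231) = 0.1323
Sum = 0.125 bits.

0.125 bits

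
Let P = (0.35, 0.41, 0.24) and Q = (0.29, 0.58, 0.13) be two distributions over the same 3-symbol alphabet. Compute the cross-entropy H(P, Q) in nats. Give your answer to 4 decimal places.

H(P,Q) = −Σ p·ln q.
  −0.35·ln(0.29) = 0.43326
  −0.41·ln(0.58) = 0.22334
  −0.24·ln(0.13) = 0.48965
H(P,Q) = 1.1462 nats.

1.1462 nats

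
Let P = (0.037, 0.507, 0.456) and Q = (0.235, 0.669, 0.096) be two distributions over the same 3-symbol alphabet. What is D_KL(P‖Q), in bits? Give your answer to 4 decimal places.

0.7236 bits

D(P‖Q) = Σ p·log₂(p/q).
  0.037·log₂(0.037/0.235) = -0.09868
  0.507·log₂(0.507/0.669) = -0.20281
  0.456·log₂(0.456/0.096) = 1.02505
D(P‖Q) = 0.7236 bits.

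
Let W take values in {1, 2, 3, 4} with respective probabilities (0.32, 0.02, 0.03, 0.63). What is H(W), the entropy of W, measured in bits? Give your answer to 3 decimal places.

1.211 bits

H(W) = −Σ p·log₂ p.
  −(0.32)·log₂(0.32) = 0.5260
  −(0.02)·log₂(0.02) = 0.1129
  −(0.03)·log₂(0.03) = 0.1518
  −(0.63)·log₂(0.63) = 0.4199
Sum: 0.5260 + 0.1129 + 0.1518 + 0.4199 = 1.211 bits.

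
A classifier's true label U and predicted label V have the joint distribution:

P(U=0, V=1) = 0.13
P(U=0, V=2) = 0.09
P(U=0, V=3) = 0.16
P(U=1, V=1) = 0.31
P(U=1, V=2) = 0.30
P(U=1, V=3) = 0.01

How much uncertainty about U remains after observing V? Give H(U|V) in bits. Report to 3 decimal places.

Chain rule: H(U|V) = H(U,V) − H(V).
Marginals: p(U) = (0.3800, 0.6200), p(V) = (0.4400, 0.3900, 0.1700).
H(U,V) = 2.2296 bits; H(V) = 1.4855 bits.
H(U|V) = 2.2296 − 1.4855 = 0.744 bits.

0.744 bits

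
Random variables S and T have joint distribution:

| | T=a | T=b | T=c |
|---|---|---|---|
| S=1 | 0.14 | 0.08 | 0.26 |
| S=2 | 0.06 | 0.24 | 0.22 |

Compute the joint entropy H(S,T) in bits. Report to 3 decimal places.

2.412 bits

H(S,T) = −Σ p(x,y)·log₂ p(x,y) over all 6 cells.
  cell (1,a): −0.14·log₂0.14 = 0.3971
  cell (1,b): −0.08·log₂0.08 = 0.2915
  cell (1,c): −0.26·log₂0.26 = 0.5053
  cell (2,a): −0.06·log₂0.06 = 0.2435
  cell (2,b): −0.24·log₂0.24 = 0.4941
  cell (2,c): −0.22·log₂0.22 = 0.4806
Sum = 2.412 bits.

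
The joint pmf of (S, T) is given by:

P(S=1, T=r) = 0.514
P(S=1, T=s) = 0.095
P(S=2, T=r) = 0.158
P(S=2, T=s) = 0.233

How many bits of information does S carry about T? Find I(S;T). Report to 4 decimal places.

0.1519 bits

Marginals: p(S) = (0.6090, 0.3910), p(T) = (0.6720, 0.3280).
I(S;T) = Σ p(x,y)·log₂[p(x,y)/(p(x)p(y))].
  (1,r): 0.514·log₂(1.2560) = 0.16900
  (1,s): 0.095·log₂(0.4756) = -0.10186
  (2,r): 0.158·log₂(0.6013) = -0.11594
  (2,s): 0.233·log₂(1.8168) = 0.20070
Sum = 0.1519 bits.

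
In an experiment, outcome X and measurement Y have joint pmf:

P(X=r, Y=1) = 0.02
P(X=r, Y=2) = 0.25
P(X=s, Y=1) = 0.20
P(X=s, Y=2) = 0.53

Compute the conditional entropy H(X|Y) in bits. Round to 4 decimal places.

Marginals: p(X) = (0.2700, 0.7300), p(Y) = (0.2200, 0.7800).
H(X|Y) = Σ p(Y) · H(X|Y=·).
  Y=1: p=0.2200, H(X|Y=1) = 0.4395
  Y=2: p=0.7800, H(X|Y=2) = 0.9049
Weighted sum = 0.8025 bits.

0.8025 bits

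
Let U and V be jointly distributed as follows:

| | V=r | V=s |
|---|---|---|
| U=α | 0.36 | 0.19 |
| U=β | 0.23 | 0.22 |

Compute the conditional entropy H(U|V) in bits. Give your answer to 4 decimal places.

Marginals: p(U) = (0.5500, 0.4500), p(V) = (0.5900, 0.4100).
H(U|V) = Σ p(V) · H(U|V=·).
  V=r: p=0.5900, H(U|V=r) = 0.9647
  V=s: p=0.4100, H(U|V=s) = 0.9961
Weighted sum = 0.9776 bits.

0.9776 bits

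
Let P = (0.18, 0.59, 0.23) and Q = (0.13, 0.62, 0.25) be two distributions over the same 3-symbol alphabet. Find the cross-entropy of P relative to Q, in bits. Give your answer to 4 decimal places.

H(P,Q) = −Σ p·log₂ q.
  −0.18·log₂(0.13) = 0.52981
  −0.59·log₂(0.62) = 0.40690
  −0.23·log₂(0.25) = 0.46000
H(P,Q) = 1.3967 bits.

1.3967 bits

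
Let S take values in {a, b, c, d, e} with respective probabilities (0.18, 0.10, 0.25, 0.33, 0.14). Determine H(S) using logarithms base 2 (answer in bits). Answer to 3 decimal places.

2.202 bits

H(S) = −Σ p·log₂ p.
  −(0.18)·log₂(0.18) = 0.4453
  −(0.10)·log₂(0.10) = 0.3322
  −(0.25)·log₂(0.25) = 0.5000
  −(0.33)·log₂(0.33) = 0.5278
  −(0.14)·log₂(0.14) = 0.3971
Sum: 0.4453 + 0.3322 + 0.5000 + 0.5278 + 0.3971 = 2.202 bits.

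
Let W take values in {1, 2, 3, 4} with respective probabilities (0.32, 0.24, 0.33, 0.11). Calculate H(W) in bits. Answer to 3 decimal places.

H(W) = −Σ p·log₂ p.
  −(0.32)·log₂(0.32) = 0.5260
  −(0.24)·log₂(0.24) = 0.4941
  −(0.33)·log₂(0.33) = 0.5278
  −(0.11)·log₂(0.11) = 0.3503
Sum: 0.5260 + 0.4941 + 0.5278 + 0.3503 = 1.898 bits.

1.898 bits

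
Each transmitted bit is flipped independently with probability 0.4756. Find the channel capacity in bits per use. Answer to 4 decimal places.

0.0017 bits

Binary symmetric channel: C = 1 − h₂(ε) where h₂ is the binary entropy function.
h₂(0.4756) = −0.4756·log₂0.4756 − 0.5244·log₂0.5244 = 0.9983.
C = 1 − 0.9983 = 0.0017 bits per channel use.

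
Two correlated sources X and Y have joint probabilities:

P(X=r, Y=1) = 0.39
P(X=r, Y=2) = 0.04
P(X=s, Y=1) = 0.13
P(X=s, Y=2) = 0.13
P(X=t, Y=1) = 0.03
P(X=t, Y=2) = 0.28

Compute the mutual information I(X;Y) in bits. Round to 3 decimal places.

0.399 bits

Marginals: p(X) = (0.4300, 0.2600, 0.3100), p(Y) = (0.5500, 0.4500).
I(X;Y) = H(X) + H(Y) − H(X,Y).
H(X) = 1.5526, H(Y) = 0.9928, H(X,Y) = 2.1468.
I(X;Y) = 1.5526 + 0.9928 − 2.1468 = 0.399 bits.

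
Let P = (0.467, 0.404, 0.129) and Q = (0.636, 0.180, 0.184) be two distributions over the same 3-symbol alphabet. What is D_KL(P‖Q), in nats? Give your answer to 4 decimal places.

0.1366 nats

D(P‖Q) = Σ p·ln(p/q).
  0.467·ln(0.467/0.636) = -0.14424
  0.404·ln(0.404/0.180) = 0.32662
  0.129·ln(0.129/0.184) = -0.04581
D(P‖Q) = 0.1366 nats.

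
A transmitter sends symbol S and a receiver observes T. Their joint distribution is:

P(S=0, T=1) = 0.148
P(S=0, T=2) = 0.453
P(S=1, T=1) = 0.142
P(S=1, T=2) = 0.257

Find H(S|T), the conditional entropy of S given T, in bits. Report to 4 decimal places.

Chain rule: H(S|T) = H(S,T) − H(T).
Marginals: p(S) = (0.6010, 0.3990), p(T) = (0.2900, 0.7100).
H(S,T) = 1.8291 bits; H(T) = 0.8687 bits.
H(S|T) = 1.8291 − 0.8687 = 0.9604 bits.

0.9604 bits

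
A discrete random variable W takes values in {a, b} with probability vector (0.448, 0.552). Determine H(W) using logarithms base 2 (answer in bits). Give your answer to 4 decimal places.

0.9922 bits

H(W) = −Σ p·log₂ p.
  −(0.448)·log₂(0.448) = 0.51898
  −(0.552)·log₂(0.552) = 0.47321
Sum: 0.51898 + 0.47321 = 0.9922 bits.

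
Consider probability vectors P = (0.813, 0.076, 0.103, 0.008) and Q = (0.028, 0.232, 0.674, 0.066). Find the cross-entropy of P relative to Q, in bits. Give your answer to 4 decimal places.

H(P,Q) = −Σ p·log₂ q.
  −0.813·log₂(0.028) = 4.19380
  −0.076·log₂(0.232) = 0.16019
  −0.103·log₂(0.674) = 0.05863
  −0.008·log₂(0.066) = 0.03137
H(P,Q) = 4.4440 bits.

4.4440 bits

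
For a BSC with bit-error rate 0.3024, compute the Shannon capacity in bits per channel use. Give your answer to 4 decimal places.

Binary symmetric channel: C = 1 − h₂(ε) where h₂ is the binary entropy function.
h₂(0.3024) = −0.3024·log₂0.3024 − 0.6976·log₂0.6976 = 0.8842.
C = 1 − 0.8842 = 0.1158 bits per channel use.

0.1158 bits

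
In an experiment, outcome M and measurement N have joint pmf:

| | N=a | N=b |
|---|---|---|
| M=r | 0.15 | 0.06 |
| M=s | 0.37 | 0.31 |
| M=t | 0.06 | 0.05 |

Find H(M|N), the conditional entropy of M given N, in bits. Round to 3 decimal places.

1.187 bits

Chain rule: H(M|N) = H(M,N) − H(N).
Marginals: p(M) = (0.2100, 0.6800, 0.1100), p(N) = (0.5800, 0.4200).
H(M,N) = 2.1682 bits; H(N) = 0.9815 bits.
H(M|N) = 2.1682 − 0.9815 = 1.187 bits.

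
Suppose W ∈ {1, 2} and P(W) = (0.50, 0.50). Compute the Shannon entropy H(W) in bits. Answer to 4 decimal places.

1.0000 bits

H(W) = −Σ p·log₂ p.
  −(0.50)·log₂(0.50) = 0.50000
  −(0.50)·log₂(0.50) = 0.50000
Sum: 0.50000 + 0.50000 = 1.0000 bits.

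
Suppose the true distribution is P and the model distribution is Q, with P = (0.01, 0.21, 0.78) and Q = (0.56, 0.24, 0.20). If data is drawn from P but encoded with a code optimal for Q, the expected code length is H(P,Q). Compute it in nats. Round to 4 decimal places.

1.5609 nats

H(P,Q) = −Σ p·ln q.
  −0.01·ln(0.56) = 0.00580
  −0.21·ln(0.24) = 0.29969
  −0.78·ln(0.20) = 1.25536
H(P,Q) = 1.5609 nats.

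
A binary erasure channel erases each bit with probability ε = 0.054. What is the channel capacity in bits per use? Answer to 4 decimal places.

Binary erasure channel: capacity C = 1 − ε.
C = 1 − 0.054 = 0.9460 bits per channel use.

0.9460 bits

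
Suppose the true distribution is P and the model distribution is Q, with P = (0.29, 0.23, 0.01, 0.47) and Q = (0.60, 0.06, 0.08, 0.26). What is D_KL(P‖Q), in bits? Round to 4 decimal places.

D(P‖Q) = Σ p·log₂(p/q).
  0.29·log₂(0.29/0.60) = -0.30418
  0.23·log₂(0.23/0.06) = 0.44588
  0.01·log₂(0.01/0.08) = -0.03000
  0.47·log₂(0.47/0.26) = 0.40145
D(P‖Q) = 0.5131 bits.

0.5131 bits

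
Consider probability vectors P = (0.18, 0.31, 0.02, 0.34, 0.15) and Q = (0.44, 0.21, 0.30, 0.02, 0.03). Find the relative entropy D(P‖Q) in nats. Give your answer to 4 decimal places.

D(P‖Q) = Σ p·ln(p/q).
  0.18·ln(0.18/0.44) = -0.16089
  0.31·ln(0.31/0.21) = 0.12073
  0.02·ln(0.02/0.30) = -0.05416
  0.34·ln(0.34/0.02) = 0.96329
  0.15·ln(0.15/0.03) = 0.24142
D(P‖Q) = 1.1104 nats.

1.1104 nats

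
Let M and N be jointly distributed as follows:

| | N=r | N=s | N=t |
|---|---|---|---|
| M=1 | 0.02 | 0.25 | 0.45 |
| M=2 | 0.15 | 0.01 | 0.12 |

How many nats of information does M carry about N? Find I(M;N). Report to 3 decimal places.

Marginals: p(M) = (0.7200, 0.2800), p(N) = (0.1700, 0.2600, 0.5700).
I(M;N) = Σ p(x,y)·ln[p(x,y)/(p(x)p(y))].
  (1,r): 0.02·ln(0.1634) = -0.0362
  (1,s): 0.25·ln(1.3355) = 0.0723
  (1,t): 0.45·ln(1.0965) = 0.0415
  (2,r): 0.15·ln(3.1513) = 0.1722
  (2,s): 0.01·ln(0.1374) = -0.0199
  (2,t): 0.12·ln(0.7519) = -0.0342
Sum = 0.196 nats.

0.196 nats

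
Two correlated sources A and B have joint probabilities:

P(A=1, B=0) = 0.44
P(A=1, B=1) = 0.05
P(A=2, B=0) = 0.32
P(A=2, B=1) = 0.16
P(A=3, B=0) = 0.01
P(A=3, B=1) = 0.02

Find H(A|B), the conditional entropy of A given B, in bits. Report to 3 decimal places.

1.088 bits

Chain rule: H(A|B) = H(A,B) − H(B).
Marginals: p(A) = (0.4900, 0.4800, 0.0300), p(B) = (0.7700, 0.2300).
H(A,B) = 1.8656 bits; H(B) = 0.7780 bits.
H(A|B) = 1.8656 − 0.7780 = 1.088 bits.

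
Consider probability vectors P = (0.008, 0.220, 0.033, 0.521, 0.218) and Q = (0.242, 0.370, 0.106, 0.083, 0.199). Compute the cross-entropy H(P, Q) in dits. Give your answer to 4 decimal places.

0.8481 dits

H(P,Q) = −Σ p·log₁₀ q.
  −0.008·log₁₀(0.242) = 0.00493
  −0.220·log₁₀(0.370) = 0.09500
  −0.033·log₁₀(0.106) = 0.03216
  −0.521·log₁₀(0.083) = 0.56316
  −0.218·log₁₀(0.199) = 0.15285
H(P,Q) = 0.8481 dits.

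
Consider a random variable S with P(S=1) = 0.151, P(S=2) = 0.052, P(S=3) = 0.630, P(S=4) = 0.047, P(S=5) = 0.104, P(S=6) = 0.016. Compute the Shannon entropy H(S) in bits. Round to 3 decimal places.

1.696 bits

H(S) = −Σ p·log₂ p.
  −(0.151)·log₂(0.151) = 0.4118
  −(0.052)·log₂(0.052) = 0.2218
  −(0.630)·log₂(0.630) = 0.4199
  −(0.047)·log₂(0.047) = 0.2073
  −(0.104)·log₂(0.104) = 0.3396
  −(0.016)·log₂(0.016) = 0.0955
Sum: 0.4118 + 0.2218 + 0.4199 + 0.2073 + 0.3396 + 0.0955 = 1.696 bits.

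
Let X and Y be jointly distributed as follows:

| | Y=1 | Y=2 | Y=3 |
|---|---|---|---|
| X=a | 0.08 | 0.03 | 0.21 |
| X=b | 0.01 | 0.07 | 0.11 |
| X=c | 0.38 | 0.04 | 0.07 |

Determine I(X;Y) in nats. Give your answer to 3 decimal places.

Marginals: p(X) = (0.3200, 0.1900, 0.4900), p(Y) = (0.4700, 0.1400, 0.3900).
I(X;Y) = H(X) + H(Y) − H(X,Y).
H(X) = 1.0297, H(Y) = 0.9973, H(X,Y) = 1.7926.
I(X;Y) = 1.0297 + 0.9973 − 1.7926 = 0.234 nats.

0.234 nats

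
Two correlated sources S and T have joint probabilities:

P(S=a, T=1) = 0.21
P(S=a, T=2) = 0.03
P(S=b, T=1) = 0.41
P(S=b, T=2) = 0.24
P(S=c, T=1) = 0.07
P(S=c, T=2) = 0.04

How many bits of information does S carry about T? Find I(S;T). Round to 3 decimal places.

Marginals: p(S) = (0.2400, 0.6500, 0.1100), p(T) = (0.6900, 0.3100).
I(S;T) = Σ p(x,y)·log₂[p(x,y)/(p(x)p(y))].
  (a,1): 0.21·log₂(1.2681) = 0.0720
  (a,2): 0.03·log₂(0.4032) = -0.0393
  (b,1): 0.41·log₂(0.9142) = -0.0531
  (b,2): 0.24·log₂(1.1911) = 0.0605
  (c,1): 0.07·log₂(0.9223) = -0.0082
  (c,2): 0.04·log₂(1.1730) = 0.0092
Sum = 0.041 bits.

0.041 bits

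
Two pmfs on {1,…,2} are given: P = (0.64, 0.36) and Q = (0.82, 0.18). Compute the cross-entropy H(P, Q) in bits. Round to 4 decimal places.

1.0738 bits

H(P,Q) = −Σ p·log₂ q.
  −0.64·log₂(0.82) = 0.18323
  −0.36·log₂(0.18) = 0.89062
H(P,Q) = 1.0738 bits.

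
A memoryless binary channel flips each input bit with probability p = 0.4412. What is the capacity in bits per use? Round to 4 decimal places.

0.0100 bits

Binary symmetric channel: C = 1 − h₂(ε) where h₂ is the binary entropy function.
h₂(0.4412) = −0.4412·log₂0.4412 − 0.5588·log₂0.5588 = 0.9900.
C = 1 − 0.9900 = 0.0100 bits per channel use.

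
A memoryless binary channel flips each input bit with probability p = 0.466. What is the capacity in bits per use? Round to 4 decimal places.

0.0033 bits

Binary symmetric channel: C = 1 − h₂(ε) where h₂ is the binary entropy function.
h₂(0.466) = −0.466·log₂0.466 − 0.534·log₂0.534 = 0.9967.
C = 1 − 0.9967 = 0.0033 bits per channel use.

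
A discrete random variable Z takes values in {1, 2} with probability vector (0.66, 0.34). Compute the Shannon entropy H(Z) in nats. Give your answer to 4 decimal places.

0.6410 nats

H(Z) = −Σ p·ln p.
  −(0.66)·ln(0.66) = 0.27424
  −(0.34)·ln(0.34) = 0.36680
Sum: 0.27424 + 0.36680 = 0.6410 nats.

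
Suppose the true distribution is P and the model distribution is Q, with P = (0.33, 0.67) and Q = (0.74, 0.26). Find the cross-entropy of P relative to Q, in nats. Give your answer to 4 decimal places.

1.0019 nats

H(P,Q) = −Σ p·ln q.
  −0.33·ln(0.74) = 0.09936
  −0.67·ln(0.26) = 0.90254
H(P,Q) = 1.0019 nats.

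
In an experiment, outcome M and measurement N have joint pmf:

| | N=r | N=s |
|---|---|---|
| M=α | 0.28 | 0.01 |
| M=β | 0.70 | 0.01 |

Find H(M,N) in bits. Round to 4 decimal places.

H(M,N) = −Σ p(x,y)·log₂ p(x,y) over all 4 cells.
  cell (α,r): −0.28·log₂0.28 = 0.51422
  cell (α,s): −0.01·log₂0.01 = 0.06644
  cell (β,r): −0.70·log₂0.70 = 0.36020
  cell (β,s): −0.01·log₂0.01 = 0.06644
Sum = 1.0073 bits.

1.0073 bits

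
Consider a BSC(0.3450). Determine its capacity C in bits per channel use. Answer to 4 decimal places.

Binary symmetric channel: C = 1 − h₂(ε) where h₂ is the binary entropy function.
h₂(0.3450) = −0.3450·log₂0.3450 − 0.6550·log₂0.6550 = 0.9295.
C = 1 − 0.9295 = 0.0705 bits per channel use.

0.0705 bits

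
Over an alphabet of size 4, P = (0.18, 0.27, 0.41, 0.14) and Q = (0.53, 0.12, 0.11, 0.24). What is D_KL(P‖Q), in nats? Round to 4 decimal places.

D(P‖Q) = Σ p·ln(p/q).
  0.18·ln(0.18/0.53) = -0.19439
  0.27·ln(0.27/0.12) = 0.21895
  0.41·ln(0.41/0.11) = 0.53943
  0.14·ln(0.14/0.24) = -0.07546
D(P‖Q) = 0.4885 nats.

0.4885 nats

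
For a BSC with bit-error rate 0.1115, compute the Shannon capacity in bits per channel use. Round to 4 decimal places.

0.4956 bits

Binary symmetric channel: C = 1 − h₂(ε) where h₂ is the binary entropy function.
h₂(0.1115) = −0.1115·log₂0.1115 − 0.8885·log₂0.8885 = 0.5044.
C = 1 − 0.5044 = 0.4956 bits per channel use.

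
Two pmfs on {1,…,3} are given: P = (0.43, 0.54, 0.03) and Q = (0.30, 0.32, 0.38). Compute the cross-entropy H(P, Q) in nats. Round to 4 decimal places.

1.1620 nats

H(P,Q) = −Σ p·ln q.
  −0.43·ln(0.30) = 0.51771
  −0.54·ln(0.32) = 0.61529
  −0.03·ln(0.38) = 0.02903
H(P,Q) = 1.1620 nats.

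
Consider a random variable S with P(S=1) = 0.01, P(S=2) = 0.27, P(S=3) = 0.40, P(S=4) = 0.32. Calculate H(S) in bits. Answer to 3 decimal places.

H(S) = −Σ p·log₂ p.
  −(0.01)·log₂(0.01) = 0.0664
  −(0.27)·log₂(0.27) = 0.5100
  −(0.40)·log₂(0.40) = 0.5288
  −(0.32)·log₂(0.32) = 0.5260
Sum: 0.0664 + 0.5100 + 0.5288 + 0.5260 = 1.631 bits.

1.631 bits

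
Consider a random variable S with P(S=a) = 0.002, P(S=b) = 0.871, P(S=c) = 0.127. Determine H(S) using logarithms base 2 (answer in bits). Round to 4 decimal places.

H(S) = −Σ p·log₂ p.
  −(0.002)·log₂(0.002) = 0.01793
  −(0.871)·log₂(0.871) = 0.17355
  −(0.127)·log₂(0.127) = 0.37809
Sum: 0.01793 + 0.17355 + 0.37809 = 0.5696 bits.

0.5696 bits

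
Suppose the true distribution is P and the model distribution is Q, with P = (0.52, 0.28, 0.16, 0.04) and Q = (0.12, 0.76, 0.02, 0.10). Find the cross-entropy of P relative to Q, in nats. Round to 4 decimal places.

H(P,Q) = −Σ p·ln q.
  −0.52·ln(0.12) = 1.10254
  −0.28·ln(0.76) = 0.07684
  −0.16·ln(0.02) = 0.62592
  −0.04·ln(0.10) = 0.09210
H(P,Q) = 1.8974 nats.

1.8974 nats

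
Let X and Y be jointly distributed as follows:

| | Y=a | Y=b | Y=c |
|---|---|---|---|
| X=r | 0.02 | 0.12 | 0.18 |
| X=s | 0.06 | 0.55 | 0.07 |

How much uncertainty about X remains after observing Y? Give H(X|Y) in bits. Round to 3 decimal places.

0.733 bits

Chain rule: H(X|Y) = H(X,Y) − H(Y).
Marginals: p(X) = (0.3200, 0.6800), p(Y) = (0.0800, 0.6700, 0.2500).
H(X,Y) = 1.9117 bits; H(Y) = 1.1786 bits.
H(X|Y) = 1.9117 − 1.1786 = 0.733 bits.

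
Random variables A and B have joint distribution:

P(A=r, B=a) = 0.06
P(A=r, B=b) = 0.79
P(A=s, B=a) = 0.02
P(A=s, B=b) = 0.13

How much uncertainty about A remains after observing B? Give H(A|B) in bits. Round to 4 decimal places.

0.6055 bits

Chain rule: H(A|B) = H(A,B) − H(B).
Marginals: p(A) = (0.8500, 0.1500), p(B) = (0.0800, 0.9200).
H(A,B) = 1.0077 bits; H(B) = 0.4022 bits.
H(A|B) = 1.0077 − 0.4022 = 0.6055 bits.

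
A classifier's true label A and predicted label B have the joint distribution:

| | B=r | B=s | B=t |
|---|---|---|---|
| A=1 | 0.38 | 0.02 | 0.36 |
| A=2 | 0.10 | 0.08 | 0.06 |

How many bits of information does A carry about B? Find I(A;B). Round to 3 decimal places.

Marginals: p(A) = (0.7600, 0.2400), p(B) = (0.4800, 0.1000, 0.4200).
I(A;B) = Σ p(x,y)·log₂[p(x,y)/(p(x)p(y))].
  (1,r): 0.38·log₂(1.0417) = 0.0224
  (1,s): 0.02·log₂(0.2632) = -0.0385
  (1,t): 0.36·log₂(1.1278) = 0.0625
  (2,r): 0.10·log₂(0.8681) = -0.0204
  (2,s): 0.08·log₂(3.3333) = 0.1390
  (2,t): 0.06·log₂(0.5952) = -0.0449
Sum = 0.120 bits.

0.120 bits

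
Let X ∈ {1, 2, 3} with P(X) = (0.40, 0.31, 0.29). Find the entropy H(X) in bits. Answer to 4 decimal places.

H(X) = −Σ p·log₂ p.
  −(0.40)·log₂(0.40) = 0.52877
  −(0.31)·log₂(0.31) = 0.52379
  −(0.29)·log₂(0.29) = 0.51790
Sum: 0.52877 + 0.52379 + 0.51790 = 1.5705 bits.

1.5705 bits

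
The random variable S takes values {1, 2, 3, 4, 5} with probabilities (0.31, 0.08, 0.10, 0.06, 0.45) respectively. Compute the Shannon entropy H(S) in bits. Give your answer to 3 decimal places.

H(S) = −Σ p·log₂ p.
  −(0.31)·log₂(0.31) = 0.5238
  −(0.08)·log₂(0.08) = 0.2915
  −(0.10)·log₂(0.10) = 0.3322
  −(0.06)·log₂(0.06) = 0.2435
  −(0.45)·log₂(0.45) = 0.5184
Sum: 0.5238 + 0.2915 + 0.3322 + 0.2435 + 0.5184 = 1.909 bits.

1.909 bits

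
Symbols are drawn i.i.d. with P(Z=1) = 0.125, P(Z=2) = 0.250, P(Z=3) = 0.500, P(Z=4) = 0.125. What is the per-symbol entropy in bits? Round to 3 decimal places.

H(Z) = −Σ p·log₂ p.
  −(0.125)·log₂(0.125) = 0.3750
  −(0.250)·log₂(0.250) = 0.5000
  −(0.500)·log₂(0.500) = 0.5000
  −(0.125)·log₂(0.125) = 0.3750
Sum: 0.3750 + 0.5000 + 0.5000 + 0.3750 = 1.750 bits.

1.750 bits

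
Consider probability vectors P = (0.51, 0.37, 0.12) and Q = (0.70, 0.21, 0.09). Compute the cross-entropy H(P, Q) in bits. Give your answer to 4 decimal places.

1.5124 bits

H(P,Q) = −Σ p·log₂ q.
  −0.51·log₂(0.70) = 0.26243
  −0.37·log₂(0.21) = 0.83307
  −0.12·log₂(0.09) = 0.41687
H(P,Q) = 1.5124 bits.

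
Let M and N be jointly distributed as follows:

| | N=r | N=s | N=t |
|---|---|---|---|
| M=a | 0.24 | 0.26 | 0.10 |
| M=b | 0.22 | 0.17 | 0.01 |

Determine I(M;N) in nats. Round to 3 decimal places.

Marginals: p(M) = (0.6000, 0.4000), p(N) = (0.4600, 0.4300, 0.1100).
I(M;N) = Σ p(x,y)·ln[p(x,y)/(p(x)p(y))].
  (a,r): 0.24·ln(0.8696) = -0.0335
  (a,s): 0.26·ln(1.0078) = 0.0020
  (a,t): 0.10·ln(1.5152) = 0.0416
  (b,r): 0.22·ln(1.1957) = 0.0393
  (b,s): 0.17·ln(0.9884) = -0.0020
  (b,t): 0.01·ln(0.2273) = -0.0148
Sum = 0.033 nats.

0.033 nats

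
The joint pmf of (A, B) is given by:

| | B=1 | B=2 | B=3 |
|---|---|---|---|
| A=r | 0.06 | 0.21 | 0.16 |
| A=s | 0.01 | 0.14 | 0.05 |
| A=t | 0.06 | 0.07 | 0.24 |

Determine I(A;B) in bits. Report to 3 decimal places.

Marginals: p(A) = (0.4300, 0.2000, 0.3700), p(B) = (0.1300, 0.4200, 0.4500).
I(A;B) = H(A) + H(B) − H(A,B).
H(A) = 1.5187, H(B) = 1.4267, H(A,B) = 2.8252.
I(A;B) = 1.5187 + 1.4267 − 2.8252 = 0.120 bits.

0.120 bits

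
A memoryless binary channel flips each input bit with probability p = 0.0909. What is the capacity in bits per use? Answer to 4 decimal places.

0.5605 bits

Binary symmetric channel: C = 1 − h₂(ε) where h₂ is the binary entropy function.
h₂(0.0909) = −0.0909·log₂0.0909 − 0.9091·log₂0.9091 = 0.4395.
C = 1 − 0.4395 = 0.5605 bits per channel use.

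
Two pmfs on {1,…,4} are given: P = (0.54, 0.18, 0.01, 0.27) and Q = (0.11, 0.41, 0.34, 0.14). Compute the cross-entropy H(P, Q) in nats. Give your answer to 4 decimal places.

H(P,Q) = −Σ p·ln q.
  −0.54·ln(0.11) = 1.19193
  −0.18·ln(0.41) = 0.16049
  −0.01·ln(0.34) = 0.01079
  −0.27·ln(0.14) = 0.53085
H(P,Q) = 1.8941 nats.

1.8941 nats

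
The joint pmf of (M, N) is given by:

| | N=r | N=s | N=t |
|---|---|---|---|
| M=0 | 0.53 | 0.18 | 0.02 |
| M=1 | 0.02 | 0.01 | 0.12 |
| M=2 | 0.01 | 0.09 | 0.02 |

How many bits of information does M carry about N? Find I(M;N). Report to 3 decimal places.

Marginals: p(M) = (0.7300, 0.1500, 0.1200), p(N) = (0.5600, 0.2800, 0.1600).
I(M;N) = Σ p(x,y)·log₂[p(x,y)/(p(x)p(y))].
  (0,r): 0.53·log₂(1.2965) = 0.1985
  (0,s): 0.18·log₂(0.8806) = -0.0330
  (0,t): 0.02·log₂(0.1712) = -0.0509
  (1,r): 0.02·log₂(0.2381) = -0.0414
  (1,s): 0.01·log₂(0.2381) = -0.0207
  (1,t): 0.12·log₂(5.0000) = 0.2786
  (2,r): 0.01·log₂(0.1488) = -0.0275
  (2,s): 0.09·log₂(2.6786) = 0.1279
  (2,t): 0.02·log₂(1.0417) = 0.0012
Sum = 0.433 bits.

0.433 bits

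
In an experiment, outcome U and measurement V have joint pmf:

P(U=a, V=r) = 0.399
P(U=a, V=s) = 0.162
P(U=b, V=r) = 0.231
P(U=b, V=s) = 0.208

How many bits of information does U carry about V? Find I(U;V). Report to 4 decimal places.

Marginals: p(U) = (0.5610, 0.4390), p(V) = (0.6300, 0.3700).
I(U;V) = H(U) + H(V) − H(U,V).
H(U) = 0.9892, H(V) = 0.9507, H(U,V) = 1.9138.
I(U;V) = 0.9892 + 0.9507 − 1.9138 = 0.0261 bits.

0.0261 bits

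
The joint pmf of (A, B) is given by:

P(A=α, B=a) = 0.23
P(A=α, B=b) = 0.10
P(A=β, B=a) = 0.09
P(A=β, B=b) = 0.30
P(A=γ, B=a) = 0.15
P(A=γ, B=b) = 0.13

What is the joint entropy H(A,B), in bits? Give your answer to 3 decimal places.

H(A,B) = −Σ p(x,y)·log₂ p(x,y) over all 6 cells.
  cell (α,a): −0.23·log₂0.23 = 0.4877
  cell (α,b): −0.10·log₂0.10 = 0.3322
  cell (β,a): −0.09·log₂0.09 = 0.3127
  cell (β,b): −0.30·log₂0.30 = 0.5211
  cell (γ,a): −0.15·log₂0.15 = 0.4105
  cell (γ,b): −0.13·log₂0.13 = 0.3826
Sum = 2.447 bits.

2.447 bits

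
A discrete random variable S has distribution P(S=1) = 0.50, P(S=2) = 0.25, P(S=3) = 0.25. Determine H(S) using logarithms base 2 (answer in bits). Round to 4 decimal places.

H(S) = −Σ p·log₂ p.
  −(0.50)·log₂(0.50) = 0.50000
  −(0.25)·log₂(0.25) = 0.50000
  −(0.25)·log₂(0.25) = 0.50000
Sum: 0.50000 + 0.50000 + 0.50000 = 1.5000 bits.

1.5000 bits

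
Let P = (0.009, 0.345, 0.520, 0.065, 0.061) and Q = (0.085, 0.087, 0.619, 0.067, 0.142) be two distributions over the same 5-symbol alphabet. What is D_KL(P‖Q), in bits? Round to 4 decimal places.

0.4486 bits

D(P‖Q) = Σ p·log₂(p/q).
  0.009·log₂(0.009/0.085) = -0.02916
  0.345·log₂(0.345/0.087) = 0.68569
  0.520·log₂(0.520/0.619) = -0.13074
  0.065·log₂(0.065/0.067) = -0.00284
  0.061·log₂(0.061/0.142) = -0.07436
D(P‖Q) = 0.4486 bits.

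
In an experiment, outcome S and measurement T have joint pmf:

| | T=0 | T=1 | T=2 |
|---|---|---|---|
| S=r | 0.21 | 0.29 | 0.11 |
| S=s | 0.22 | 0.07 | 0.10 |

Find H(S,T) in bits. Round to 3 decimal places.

2.422 bits

H(S,T) = −Σ p(x,y)·log₂ p(x,y) over all 6 cells.
  cell (r,0): −0.21·log₂0.21 = 0.4728
  cell (r,1): −0.29·log₂0.29 = 0.5179
  cell (r,2): −0.11·log₂0.11 = 0.3503
  cell (s,0): −0.22·log₂0.22 = 0.4806
  cell (s,1): −0.07·log₂0.07 = 0.2686
  cell (s,2): −0.10·log₂0.10 = 0.3322
Sum = 2.422 bits.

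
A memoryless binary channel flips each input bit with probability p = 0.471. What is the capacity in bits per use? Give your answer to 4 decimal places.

0.0024 bits

Binary symmetric channel: C = 1 − h₂(ε) where h₂ is the binary entropy function.
h₂(0.471) = −0.471·log₂0.471 − 0.529·log₂0.529 = 0.9976.
C = 1 − 0.9976 = 0.0024 bits per channel use.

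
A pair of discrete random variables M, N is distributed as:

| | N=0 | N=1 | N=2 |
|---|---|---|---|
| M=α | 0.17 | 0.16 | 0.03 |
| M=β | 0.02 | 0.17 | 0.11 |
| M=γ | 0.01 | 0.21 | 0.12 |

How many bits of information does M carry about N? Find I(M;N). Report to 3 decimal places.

0.217 bits

Marginals: p(M) = (0.3600, 0.3000, 0.3400), p(N) = (0.2000, 0.5400, 0.2600).
I(M;N) = Σ p(x,y)·log₂[p(x,y)/(p(x)p(y))].
  (α,0): 0.17·log₂(2.3611) = 0.2107
  (α,1): 0.16·log₂(0.8230) = -0.0450
  (α,2): 0.03·log₂(0.3205) = -0.0492
  (β,0): 0.02·log₂(0.3333) = -0.0317
  (β,1): 0.17·log₂(1.0494) = 0.0118
  (β,2): 0.11·log₂(1.4103) = 0.0546
  (γ,0): 0.01·log₂(0.1471) = -0.0277
  (γ,1): 0.21·log₂(1.1438) = 0.0407
  (γ,2): 0.12·log₂(1.3575) = 0.0529
Sum = 0.217 bits.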